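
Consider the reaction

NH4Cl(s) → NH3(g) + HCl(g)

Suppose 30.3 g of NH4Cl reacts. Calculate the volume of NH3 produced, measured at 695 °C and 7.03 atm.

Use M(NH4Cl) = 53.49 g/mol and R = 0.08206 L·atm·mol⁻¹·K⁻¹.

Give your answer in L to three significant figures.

6.40 L

n(NH4Cl) = 30.30 / 53.49 = 0.5665 mol
n(NH3) = (1/1) × 0.5665 = 0.5665 mol
V = nRT/P = 0.5665 × 0.08206 × 968.15 / 7.03 = 6.402 L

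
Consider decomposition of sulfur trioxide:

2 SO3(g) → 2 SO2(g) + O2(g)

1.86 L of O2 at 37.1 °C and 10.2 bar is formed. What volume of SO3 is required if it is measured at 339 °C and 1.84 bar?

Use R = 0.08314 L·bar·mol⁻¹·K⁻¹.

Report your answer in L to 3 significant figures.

40.7 L

n(O2) = PV/RT = (10.2 × 1.86) / (0.08314 × 310.25) = 0.7355 mol
n(SO3) = (2/1) × 0.7355 = 1.471 mol
V = nRT/P = 1.471 × 0.08314 × 612.15 / 1.84 = 40.69 L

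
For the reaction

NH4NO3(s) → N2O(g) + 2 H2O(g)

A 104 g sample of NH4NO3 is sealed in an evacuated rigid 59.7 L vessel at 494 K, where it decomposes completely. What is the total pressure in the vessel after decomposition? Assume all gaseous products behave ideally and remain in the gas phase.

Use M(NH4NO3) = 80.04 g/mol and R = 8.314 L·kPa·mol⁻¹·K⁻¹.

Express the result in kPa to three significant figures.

268 kPa

n(NH4NO3) = 104 / 80.04 = 1.299 mol
n(gas produced) = (3/1) × 1.299 = 3.897 mol
P = nRT/V = 3.897 × 8.314 × 494 / 59.7 = 268.1 kPa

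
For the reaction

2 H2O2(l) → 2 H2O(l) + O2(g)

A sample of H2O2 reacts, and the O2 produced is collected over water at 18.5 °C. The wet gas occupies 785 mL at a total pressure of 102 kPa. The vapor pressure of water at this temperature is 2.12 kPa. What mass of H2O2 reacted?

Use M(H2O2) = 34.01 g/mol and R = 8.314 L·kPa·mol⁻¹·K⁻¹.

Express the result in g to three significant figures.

P(O2) = 102 − 2.12 = 99.88 kPa
n(O2) = PV/RT = (99.88 × 0.7850) / (8.314 × 291.65) = 0.03234 mol
n(H2O2) = (2/1) × 0.03234 = 0.06468 mol
m(H2O2) = 0.06468 × 34.01 = 2.200 g

2.20 g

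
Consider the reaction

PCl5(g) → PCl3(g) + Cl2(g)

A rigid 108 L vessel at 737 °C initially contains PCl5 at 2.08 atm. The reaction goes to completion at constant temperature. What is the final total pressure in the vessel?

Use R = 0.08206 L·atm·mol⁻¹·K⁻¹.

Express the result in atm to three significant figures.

Since T and V are fixed, P_final/P_initial = n_final/n_initial = 2/1.
P_final = (2/1) × 2.08 = 4.160 atm

4.16 atm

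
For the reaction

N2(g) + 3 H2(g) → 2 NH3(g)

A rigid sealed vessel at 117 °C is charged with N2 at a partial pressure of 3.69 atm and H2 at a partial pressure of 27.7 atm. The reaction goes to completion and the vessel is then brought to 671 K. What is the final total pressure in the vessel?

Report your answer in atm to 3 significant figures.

41.3 atm

With V and T fixed, P_i ∝ n_i, so the mole ratios apply directly to partial pressures at 117 °C.
P(H2) required for 3.69 atm of N2 = (3/1) × 3.69 = 11.07 atm; available 27.7 atm, so N2 is limiting.
P(H2) remaining = 27.7 − (3/1) × 3.69 = 16.63 atm
P(gaseous products) = (2)/1 × 3.69 = 7.380 atm
P_total at 117 °C = 16.63 + 7.380 = 24.01 atm
Scaling to 671 K: P = 24.01 × 671/390.15 = 41.29 atm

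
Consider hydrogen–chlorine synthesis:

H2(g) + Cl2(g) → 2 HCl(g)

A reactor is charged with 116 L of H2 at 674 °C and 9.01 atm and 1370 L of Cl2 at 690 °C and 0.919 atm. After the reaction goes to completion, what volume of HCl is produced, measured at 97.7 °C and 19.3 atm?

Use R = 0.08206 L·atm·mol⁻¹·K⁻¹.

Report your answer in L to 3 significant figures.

n(H2) = PV/RT = (9.01 × 116) / (0.08206 × 947.15) = 13.45 mol
n(Cl2) = PV/RT = (0.919 × 1370) / (0.08206 × 963.15) = 15.93 mol
For 13.45 mol H2, stoichiometry requires (1/1) × 13.45 = 13.45 mol Cl2; 15.93 mol is available, so H2 is limiting.
n(HCl) = (2/1) × 13.45 = 26.90 mol
V(HCl) = nRT/P = 26.90 × 0.08206 × 370.85 / 19.3 = 42.42 L

42.4 L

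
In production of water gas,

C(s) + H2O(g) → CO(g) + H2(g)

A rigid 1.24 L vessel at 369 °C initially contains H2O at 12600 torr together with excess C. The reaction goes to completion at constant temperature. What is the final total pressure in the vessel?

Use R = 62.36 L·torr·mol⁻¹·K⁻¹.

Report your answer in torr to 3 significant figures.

At constant T and V, P ∝ n(gas): 1 mol gas → 2 mol gas.
P_final = (2/1) × 12600 = 25200 torr

25200 torr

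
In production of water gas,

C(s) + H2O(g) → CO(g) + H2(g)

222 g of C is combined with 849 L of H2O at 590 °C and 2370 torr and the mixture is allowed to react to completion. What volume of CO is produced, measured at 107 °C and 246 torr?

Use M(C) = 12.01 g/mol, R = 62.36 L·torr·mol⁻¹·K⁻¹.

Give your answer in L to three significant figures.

1780 L

n(C) = 222 / 12.01 = 18.48 mol
n(H2O) = PV/RT = (2370 × 849) / (62.36 × 863.15) = 37.38 mol
For 18.48 mol C, stoichiometry requires (1/1) × 18.48 = 18.48 mol H2O; 37.38 mol is available, so C is limiting.
n(CO) = (1/1) × 18.48 = 18.48 mol
V(CO) = nRT/P = 18.48 × 62.36 × 380.15 / 246 = 1781 L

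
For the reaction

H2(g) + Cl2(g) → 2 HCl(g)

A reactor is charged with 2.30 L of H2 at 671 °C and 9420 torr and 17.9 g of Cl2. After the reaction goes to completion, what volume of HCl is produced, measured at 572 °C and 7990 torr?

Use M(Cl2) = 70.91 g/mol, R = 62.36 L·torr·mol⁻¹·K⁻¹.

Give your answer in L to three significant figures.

n(H2) = PV/RT = (9420 × 2.30) / (62.36 × 944.15) = 0.3680 mol
n(Cl2) = 17.9 / 70.91 = 0.2524 mol
For 0.3680 mol H2, stoichiometry requires (1/1) × 0.3680 = 0.3680 mol Cl2; 0.2524 mol is available, so Cl2 is limiting.
n(HCl) = (2/1) × 0.2524 = 0.5048 mol
V(HCl) = nRT/P = 0.5048 × 62.36 × 845.15 / 7990 = 3.330 L

3.33 L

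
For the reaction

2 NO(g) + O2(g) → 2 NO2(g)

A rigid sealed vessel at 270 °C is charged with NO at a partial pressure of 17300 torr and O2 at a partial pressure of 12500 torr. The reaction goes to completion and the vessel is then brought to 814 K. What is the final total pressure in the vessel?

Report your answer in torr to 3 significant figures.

31700 torr

Because the vessel is rigid and T is held at 270 °C, work the stoichiometry in partial pressures (P_i = n_iRT/V).
P(O2) required for 17300 torr of NO = (1/2) × 17300 = 8650 torr; available 12500 torr, so NO is limiting.
P(O2) remaining = 12500 − (1/2) × 17300 = 3850 torr
P(gaseous products) = (2)/2 × 17300 = 17300 torr
P_total at 270 °C = 3850 + 17300 = 21150 torr
Scaling to 814 K: P = 21150 × 814/543.15 = 31700 torr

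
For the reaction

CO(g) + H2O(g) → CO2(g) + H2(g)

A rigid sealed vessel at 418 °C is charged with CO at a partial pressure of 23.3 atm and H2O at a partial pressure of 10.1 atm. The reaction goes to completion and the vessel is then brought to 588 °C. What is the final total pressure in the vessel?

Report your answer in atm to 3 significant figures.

41.6 atm

At constant V, partial pressures at 418 °C are proportional to moles, so apply stoichiometry directly to pressures.
P(H2O) required for 23.3 atm of CO = (1/1) × 23.3 = 23.30 atm; available 10.1 atm, so H2O is limiting.
P(CO) remaining = 23.3 − (1/1) × 10.1 = 13.20 atm
P(gaseous products) = (1+1)/1 × 10.1 = 20.20 atm
P_total at 418 °C = 13.20 + 20.20 = 33.40 atm
Scaling to 588 °C: P = 33.40 × 861.15/691.15 = 41.62 atm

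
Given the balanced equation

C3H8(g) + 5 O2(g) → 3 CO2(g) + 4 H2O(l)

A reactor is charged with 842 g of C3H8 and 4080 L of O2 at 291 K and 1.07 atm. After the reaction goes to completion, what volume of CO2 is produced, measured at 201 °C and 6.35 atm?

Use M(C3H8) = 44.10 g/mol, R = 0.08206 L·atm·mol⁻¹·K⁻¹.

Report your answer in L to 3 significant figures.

351 L

n(C3H8) = 842 / 44.10 = 19.09 mol
n(O2) = PV/RT = (1.07 × 4080) / (0.08206 × 291) = 182.8 mol
For 19.09 mol C3H8, stoichiometry requires (5/1) × 19.09 = 95.45 mol O2; 182.8 mol is available, so C3H8 is limiting.
n(CO2) = (3/1) × 19.09 = 57.27 mol
V(CO2) = nRT/P = 57.27 × 0.08206 × 474.15 / 6.35 = 350.9 L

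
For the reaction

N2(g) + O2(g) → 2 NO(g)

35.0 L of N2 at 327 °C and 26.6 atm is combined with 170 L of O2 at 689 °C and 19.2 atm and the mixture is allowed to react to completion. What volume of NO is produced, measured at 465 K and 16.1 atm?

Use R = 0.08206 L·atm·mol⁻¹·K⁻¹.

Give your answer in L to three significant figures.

n(N2) = PV/RT = (26.6 × 35.0) / (0.08206 × 600.15) = 18.90 mol
n(O2) = PV/RT = (19.2 × 170) / (0.08206 × 962.15) = 41.34 mol
For 18.90 mol N2, stoichiometry requires (1/1) × 18.90 = 18.90 mol O2; 41.34 mol is available, so N2 is limiting.
n(NO) = (2/1) × 18.90 = 37.80 mol
V(NO) = nRT/P = 37.80 × 0.08206 × 465 / 16.1 = 89.59 L

89.6 L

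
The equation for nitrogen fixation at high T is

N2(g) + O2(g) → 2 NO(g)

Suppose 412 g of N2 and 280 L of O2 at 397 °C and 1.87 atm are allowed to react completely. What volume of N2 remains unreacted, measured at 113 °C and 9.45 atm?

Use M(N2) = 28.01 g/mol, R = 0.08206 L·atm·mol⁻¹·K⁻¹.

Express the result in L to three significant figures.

n(N2) = 412 / 28.01 = 14.71 mol
n(O2) = PV/RT = (1.87 × 280) / (0.08206 × 670.15) = 9.521 mol
For 14.71 mol N2, stoichiometry requires (1/1) × 14.71 = 14.71 mol O2; 9.521 mol is available, so O2 is limiting.
n(N2) consumed = (1/1) × 9.521 = 9.521 mol; remaining = 14.71 − 9.521 = 5.189 mol
V(N2) = nRT/P = 5.189 × 0.08206 × 386.15 / 9.45 = 17.40 L

17.4 L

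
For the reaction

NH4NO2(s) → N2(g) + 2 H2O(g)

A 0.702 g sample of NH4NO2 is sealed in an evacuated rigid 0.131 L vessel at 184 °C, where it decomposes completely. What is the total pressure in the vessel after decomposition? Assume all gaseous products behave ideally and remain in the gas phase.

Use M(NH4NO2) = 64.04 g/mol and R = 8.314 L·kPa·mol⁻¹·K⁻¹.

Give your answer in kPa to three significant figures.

n(NH4NO2) = 0.702 / 64.04 = 0.01096 mol
n(gas produced) = (3/1) × 0.01096 = 0.03288 mol
P = nRT/V = 0.03288 × 8.314 × 457.15 / 0.131 = 954.0 kPa

954 kPa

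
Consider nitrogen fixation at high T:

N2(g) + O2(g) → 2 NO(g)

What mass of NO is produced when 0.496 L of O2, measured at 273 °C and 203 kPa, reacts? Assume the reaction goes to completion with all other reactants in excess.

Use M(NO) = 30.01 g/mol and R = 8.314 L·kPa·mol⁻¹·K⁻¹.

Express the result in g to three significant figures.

1.33 g

n(O2) = PV/RT = (203 × 0.496) / (8.314 × 546.15) = 0.02217 mol
n(NO) = (2/1) × 0.02217 = 0.04434 mol
m(NO) = 0.04434 × 30.01 = 1.331 g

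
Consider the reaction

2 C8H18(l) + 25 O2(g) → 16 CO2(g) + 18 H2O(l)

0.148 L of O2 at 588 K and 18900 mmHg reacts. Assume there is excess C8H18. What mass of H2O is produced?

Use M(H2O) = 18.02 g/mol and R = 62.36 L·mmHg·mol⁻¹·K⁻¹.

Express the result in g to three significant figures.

n(O2) = PV/RT = (18900 × 0.148) / (62.36 × 588) = 0.07629 mol
n(H2O) = (18/25) × 0.07629 = 0.05493 mol
m(H2O) = 0.05493 × 18.02 = 0.9898 g

0.990 g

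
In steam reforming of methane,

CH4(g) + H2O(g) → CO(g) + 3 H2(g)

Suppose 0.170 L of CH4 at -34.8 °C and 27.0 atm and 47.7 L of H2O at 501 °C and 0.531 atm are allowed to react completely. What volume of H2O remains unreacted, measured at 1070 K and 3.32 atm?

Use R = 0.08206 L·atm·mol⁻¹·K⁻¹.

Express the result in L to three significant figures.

n(CH4) = PV/RT = (27.0 × 0.170) / (0.08206 × 238.35) = 0.2347 mol
n(H2O) = PV/RT = (0.531 × 47.7) / (0.08206 × 774.15) = 0.3987 mol
For 0.2347 mol CH4, stoichiometry requires (1/1) × 0.2347 = 0.2347 mol H2O; 0.3987 mol is available, so CH4 is limiting.
n(H2O) consumed = (1/1) × 0.2347 = 0.2347 mol; remaining = 0.3987 − 0.2347 = 0.1640 mol
V(H2O) = nRT/P = 0.1640 × 0.08206 × 1070 / 3.32 = 4.337 L

4.34 L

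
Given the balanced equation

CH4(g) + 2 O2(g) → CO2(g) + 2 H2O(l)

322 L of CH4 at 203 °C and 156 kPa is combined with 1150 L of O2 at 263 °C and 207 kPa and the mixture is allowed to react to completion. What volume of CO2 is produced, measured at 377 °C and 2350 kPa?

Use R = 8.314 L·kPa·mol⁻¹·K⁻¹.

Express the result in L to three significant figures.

n(CH4) = PV/RT = (156 × 322) / (8.314 × 476.15) = 12.69 mol
n(O2) = PV/RT = (207 × 1150) / (8.314 × 536.15) = 53.40 mol
For 12.69 mol CH4, stoichiometry requires (2/1) × 12.69 = 25.38 mol O2; 53.40 mol is available, so CH4 is limiting.
n(CO2) = (1/1) × 12.69 = 12.69 mol
V(CO2) = nRT/P = 12.69 × 8.314 × 650.15 / 2350 = 29.19 L

29.2 L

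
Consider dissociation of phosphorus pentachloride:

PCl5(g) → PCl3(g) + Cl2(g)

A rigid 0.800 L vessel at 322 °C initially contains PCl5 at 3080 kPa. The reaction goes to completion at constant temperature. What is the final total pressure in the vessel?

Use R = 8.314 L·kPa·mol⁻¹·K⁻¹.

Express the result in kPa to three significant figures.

6160 kPa

Rigid vessel, constant T ⇒ P scales with total gas moles (1 → 2).
P_final = (2/1) × 3080 = 6160 kPa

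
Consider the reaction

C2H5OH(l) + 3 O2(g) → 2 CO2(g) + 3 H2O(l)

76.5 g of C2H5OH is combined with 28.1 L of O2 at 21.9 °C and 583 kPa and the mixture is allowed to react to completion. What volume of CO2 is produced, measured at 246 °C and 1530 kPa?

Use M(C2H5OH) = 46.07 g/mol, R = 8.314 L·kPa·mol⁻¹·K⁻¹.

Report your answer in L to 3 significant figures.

9.37 L

n(C2H5OH) = 76.5 / 46.07 = 1.661 mol
n(O2) = PV/RT = (583 × 28.1) / (8.314 × 295.05) = 6.678 mol
For 1.661 mol C2H5OH, stoichiometry requires (3/1) × 1.661 = 4.983 mol O2; 6.678 mol is available, so C2H5OH is limiting.
n(CO2) = (2/1) × 1.661 = 3.322 mol
V(CO2) = nRT/P = 3.322 × 8.314 × 519.15 / 1530 = 9.372 L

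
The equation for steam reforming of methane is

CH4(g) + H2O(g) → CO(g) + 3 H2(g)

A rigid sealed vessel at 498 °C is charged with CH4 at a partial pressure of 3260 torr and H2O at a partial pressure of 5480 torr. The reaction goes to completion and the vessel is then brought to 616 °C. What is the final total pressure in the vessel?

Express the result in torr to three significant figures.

17600 torr

With V and T fixed, P_i ∝ n_i, so the mole ratios apply directly to partial pressures at 498 °C.
P(H2O) required for 3260 torr of CH4 = (1/1) × 3260 = 3260 torr; available 5480 torr, so CH4 is limiting.
P(H2O) remaining = 5480 − (1/1) × 3260 = 2220 torr
P(gaseous products) = (1+3)/1 × 3260 = 13040 torr
P_total at 498 °C = 2220 + 13040 = 15260 torr
Scaling to 616 °C: P = 15260 × 889.15/771.15 = 17600 torr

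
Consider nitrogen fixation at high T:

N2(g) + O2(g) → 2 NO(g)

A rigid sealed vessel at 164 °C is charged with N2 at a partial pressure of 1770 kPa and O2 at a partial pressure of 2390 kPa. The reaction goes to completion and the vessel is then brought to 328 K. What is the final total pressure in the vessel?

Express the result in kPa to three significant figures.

With V and T fixed, P_i ∝ n_i, so the mole ratios apply directly to partial pressures at 164 °C.
P(O2) required for 1770 kPa of N2 = (1/1) × 1770 = 1770 kPa; available 2390 kPa, so N2 is limiting.
P(O2) remaining = 2390 − (1/1) × 1770 = 620.0 kPa
P(gaseous products) = (2)/1 × 1770 = 3540 kPa
P_total at 164 °C = 620.0 + 3540 = 4160 kPa
Scaling to 328 K: P = 4160 × 328/437.15 = 3121 kPa

3120 kPa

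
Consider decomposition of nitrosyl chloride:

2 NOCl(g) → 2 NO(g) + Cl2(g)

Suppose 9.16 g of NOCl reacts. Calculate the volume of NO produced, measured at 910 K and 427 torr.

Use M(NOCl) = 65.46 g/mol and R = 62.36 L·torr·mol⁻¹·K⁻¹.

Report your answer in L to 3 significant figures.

n(NOCl) = 9.160 / 65.46 = 0.1399 mol
n(NO) = (2/2) × 0.1399 = 0.1399 mol
V = nRT/P = 0.1399 × 62.36 × 910 / 427 = 18.59 L

18.6 L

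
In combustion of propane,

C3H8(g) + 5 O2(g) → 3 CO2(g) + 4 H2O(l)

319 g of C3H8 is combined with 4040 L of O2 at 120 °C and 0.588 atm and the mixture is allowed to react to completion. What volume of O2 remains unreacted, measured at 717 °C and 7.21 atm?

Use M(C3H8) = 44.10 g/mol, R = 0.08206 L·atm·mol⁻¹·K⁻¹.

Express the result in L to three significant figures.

n(C3H8) = 319 / 44.10 = 7.234 mol
n(O2) = PV/RT = (0.588 × 4040) / (0.08206 × 393.15) = 73.63 mol
For 7.234 mol C3H8, stoichiometry requires (5/1) × 7.234 = 36.17 mol O2; 73.63 mol is available, so C3H8 is limiting.
n(O2) consumed = (5/1) × 7.234 = 36.17 mol; remaining = 73.63 − 36.17 = 37.46 mol
V(O2) = nRT/P = 37.46 × 0.08206 × 990.15 / 7.21 = 422.1 L

422 L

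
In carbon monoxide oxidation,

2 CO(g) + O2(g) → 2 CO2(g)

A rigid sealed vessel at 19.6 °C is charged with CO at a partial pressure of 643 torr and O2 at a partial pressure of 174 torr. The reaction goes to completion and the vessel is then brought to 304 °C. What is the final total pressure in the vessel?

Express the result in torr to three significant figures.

At constant V, partial pressures at 19.6 °C are proportional to moles, so apply stoichiometry directly to pressures.
P(O2) required for 643 torr of CO = (1/2) × 643 = 321.5 torr; available 174 torr, so O2 is limiting.
P(CO) remaining = 643 − (2/1) × 174 = 295.0 torr
P(gaseous products) = (2)/1 × 174 = 348.0 torr
P_total at 19.6 °C = 295.0 + 348.0 = 643.0 torr
Scaling to 304 °C: P = 643.0 × 577.15/292.75 = 1268 torr

1270 torr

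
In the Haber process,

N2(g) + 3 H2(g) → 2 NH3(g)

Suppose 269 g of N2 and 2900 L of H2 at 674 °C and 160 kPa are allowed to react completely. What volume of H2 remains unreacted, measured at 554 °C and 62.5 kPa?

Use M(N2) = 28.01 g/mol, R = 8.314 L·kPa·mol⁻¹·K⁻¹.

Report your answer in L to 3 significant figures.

n(N2) = 269 / 28.01 = 9.604 mol
n(H2) = PV/RT = (160 × 2900) / (8.314 × 947.15) = 58.92 mol
For 9.604 mol N2, stoichiometry requires (3/1) × 9.604 = 28.81 mol H2; 58.92 mol is available, so N2 is limiting.
n(H2) consumed = (3/1) × 9.604 = 28.81 mol; remaining = 58.92 − 28.81 = 30.11 mol
V(H2) = nRT/P = 30.11 × 8.314 × 827.15 / 62.5 = 3313 L

3310 L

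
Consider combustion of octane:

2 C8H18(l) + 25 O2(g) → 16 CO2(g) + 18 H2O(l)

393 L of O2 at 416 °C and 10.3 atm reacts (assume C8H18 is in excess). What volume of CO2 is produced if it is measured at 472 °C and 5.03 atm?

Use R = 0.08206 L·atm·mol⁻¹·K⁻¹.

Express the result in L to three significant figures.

557 L

n(O2) = PV/RT = (10.3 × 393) / (0.08206 × 689.15) = 71.58 mol
n(CO2) = (16/25) × 71.58 = 45.81 mol
V = nRT/P = 45.81 × 0.08206 × 745.15 / 5.03 = 556.9 L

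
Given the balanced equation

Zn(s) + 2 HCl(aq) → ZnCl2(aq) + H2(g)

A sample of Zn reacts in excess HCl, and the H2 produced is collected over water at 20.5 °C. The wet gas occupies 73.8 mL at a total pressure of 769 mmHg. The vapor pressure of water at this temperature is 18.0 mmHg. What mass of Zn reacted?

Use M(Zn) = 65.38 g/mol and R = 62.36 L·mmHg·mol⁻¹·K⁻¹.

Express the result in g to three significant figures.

0.198 g

P(H2) = 769 − 18.0 = 751.0 mmHg
n(H2) = PV/RT = (751.0 × 0.07380) / (62.36 × 293.65) = 0.003027 mol
n(Zn) = (1/1) × 0.003027 = 0.003027 mol
m(Zn) = 0.003027 × 65.38 = 0.1979 g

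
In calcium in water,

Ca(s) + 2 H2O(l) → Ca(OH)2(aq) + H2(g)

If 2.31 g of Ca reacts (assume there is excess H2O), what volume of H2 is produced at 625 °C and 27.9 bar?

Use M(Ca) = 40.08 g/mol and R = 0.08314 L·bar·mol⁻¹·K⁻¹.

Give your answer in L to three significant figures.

0.154 L

n(Ca) = 2.310 / 40.08 = 0.05763 mol
n(H2) = (1/1) × 0.05763 = 0.05763 mol
V = nRT/P = 0.05763 × 0.08314 × 898.15 / 27.9 = 0.1542 L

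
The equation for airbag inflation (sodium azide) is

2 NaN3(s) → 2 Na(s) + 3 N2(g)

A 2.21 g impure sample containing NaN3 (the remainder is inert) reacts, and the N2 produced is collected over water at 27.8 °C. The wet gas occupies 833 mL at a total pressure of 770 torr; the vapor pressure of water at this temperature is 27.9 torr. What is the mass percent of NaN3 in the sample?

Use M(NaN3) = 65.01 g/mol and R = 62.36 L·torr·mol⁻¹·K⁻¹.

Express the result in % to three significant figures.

P(N2) = 770 − 27.9 = 742.1 torr
n(N2) = PV/RT = (742.1 × 0.8330) / (62.36 × 300.95) = 0.03294 mol
n(NaN3) = (2/3) × 0.03294 = 0.02196 mol
m(NaN3) = 0.02196 × 65.01 = 1.428 g
%NaN3 = 1.428 / 2.21 × 100 = 64.62%

64.6 %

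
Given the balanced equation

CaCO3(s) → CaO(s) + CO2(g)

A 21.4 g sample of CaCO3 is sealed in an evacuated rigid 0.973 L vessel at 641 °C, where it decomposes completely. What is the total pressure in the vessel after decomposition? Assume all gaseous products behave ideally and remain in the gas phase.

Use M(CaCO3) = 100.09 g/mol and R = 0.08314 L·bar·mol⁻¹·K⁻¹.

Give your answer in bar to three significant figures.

n(CaCO3) = 21.4 / 100.09 = 0.2138 mol
n(gas produced) = (1/1) × 0.2138 = 0.2138 mol
P = nRT/V = 0.2138 × 0.08314 × 914.15 / 0.973 = 16.70 bar

16.7 bar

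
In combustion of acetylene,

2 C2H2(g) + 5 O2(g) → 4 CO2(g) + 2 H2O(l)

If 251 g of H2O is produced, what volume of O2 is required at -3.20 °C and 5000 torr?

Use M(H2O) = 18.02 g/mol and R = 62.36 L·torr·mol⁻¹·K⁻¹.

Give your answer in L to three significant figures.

117 L

n(H2O) = 251.0 / 18.02 = 13.93 mol
n(O2) = (5/2) × 13.93 = 34.83 mol
V = nRT/P = 34.83 × 62.36 × 269.95 / 5000 = 117.3 L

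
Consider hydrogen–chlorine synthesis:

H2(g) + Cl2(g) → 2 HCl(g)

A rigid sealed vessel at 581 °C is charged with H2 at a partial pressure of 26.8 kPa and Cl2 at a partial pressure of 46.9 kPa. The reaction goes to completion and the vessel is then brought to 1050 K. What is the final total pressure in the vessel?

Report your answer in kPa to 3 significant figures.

With V and T fixed, P_i ∝ n_i, so the mole ratios apply directly to partial pressures at 581 °C.
P(Cl2) required for 26.8 kPa of H2 = (1/1) × 26.8 = 26.80 kPa; available 46.9 kPa, so H2 is limiting.
P(Cl2) remaining = 46.9 − (1/1) × 26.8 = 20.10 kPa
P(gaseous products) = (2)/1 × 26.8 = 53.60 kPa
P_total at 581 °C = 20.10 + 53.60 = 73.70 kPa
Scaling to 1050 K: P = 73.70 × 1050/854.15 = 90.60 kPa

90.6 kPa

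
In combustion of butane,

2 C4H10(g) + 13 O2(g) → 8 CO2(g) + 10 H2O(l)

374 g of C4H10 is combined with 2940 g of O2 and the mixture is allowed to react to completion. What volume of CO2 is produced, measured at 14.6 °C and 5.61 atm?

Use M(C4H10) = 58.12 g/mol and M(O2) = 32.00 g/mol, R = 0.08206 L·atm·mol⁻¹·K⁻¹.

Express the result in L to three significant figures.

n(C4H10) = 374 / 58.12 = 6.435 mol
n(O2) = 2940 / 32.00 = 91.88 mol
For 6.435 mol C4H10, stoichiometry requires (13/2) × 6.435 = 41.83 mol O2; 91.88 mol is available, so C4H10 is limiting.
n(CO2) = (8/2) × 6.435 = 25.74 mol
V(CO2) = nRT/P = 25.74 × 0.08206 × 287.75 / 5.61 = 108.3 L

108 L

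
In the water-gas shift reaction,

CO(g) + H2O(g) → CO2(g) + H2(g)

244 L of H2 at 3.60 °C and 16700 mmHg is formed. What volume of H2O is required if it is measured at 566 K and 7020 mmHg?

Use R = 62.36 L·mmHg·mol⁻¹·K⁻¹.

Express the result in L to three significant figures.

1190 L

n(H2) = PV/RT = (16700 × 244) / (62.36 × 276.75) = 236.1 mol
n(H2O) = (1/1) × 236.1 = 236.1 mol
V = nRT/P = 236.1 × 62.36 × 566 / 7020 = 1187 L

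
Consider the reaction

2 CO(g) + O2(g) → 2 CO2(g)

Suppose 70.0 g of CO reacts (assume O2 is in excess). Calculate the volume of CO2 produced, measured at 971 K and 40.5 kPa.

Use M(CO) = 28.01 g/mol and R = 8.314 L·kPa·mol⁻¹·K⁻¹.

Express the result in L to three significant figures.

498 L

n(CO) = 70.00 / 28.01 = 2.499 mol
n(CO2) = (2/2) × 2.499 = 2.499 mol
V = nRT/P = 2.499 × 8.314 × 971 / 40.5 = 498.1 L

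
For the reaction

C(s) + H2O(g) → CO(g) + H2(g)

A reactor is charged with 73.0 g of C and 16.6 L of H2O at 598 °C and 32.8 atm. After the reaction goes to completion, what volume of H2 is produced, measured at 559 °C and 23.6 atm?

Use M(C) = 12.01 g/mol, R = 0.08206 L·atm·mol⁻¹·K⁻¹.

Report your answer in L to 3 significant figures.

17.6 L

n(C) = 73.0 / 12.01 = 6.078 mol
n(H2O) = PV/RT = (32.8 × 16.6) / (0.08206 × 871.15) = 7.617 mol
For 6.078 mol C, stoichiometry requires (1/1) × 6.078 = 6.078 mol H2O; 7.617 mol is available, so C is limiting.
n(H2) = (1/1) × 6.078 = 6.078 mol
V(H2) = nRT/P = 6.078 × 0.08206 × 832.15 / 23.6 = 17.59 L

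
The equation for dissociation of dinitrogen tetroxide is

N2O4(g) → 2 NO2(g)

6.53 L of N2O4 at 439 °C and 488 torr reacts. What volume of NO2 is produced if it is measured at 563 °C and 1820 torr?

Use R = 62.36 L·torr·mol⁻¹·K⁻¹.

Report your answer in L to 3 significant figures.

4.11 L

n(N2O4) = PV/RT = (488 × 6.53) / (62.36 × 712.15) = 0.07176 mol
n(NO2) = (2/1) × 0.07176 = 0.1435 mol
V = nRT/P = 0.1435 × 62.36 × 836.15 / 1820 = 4.111 L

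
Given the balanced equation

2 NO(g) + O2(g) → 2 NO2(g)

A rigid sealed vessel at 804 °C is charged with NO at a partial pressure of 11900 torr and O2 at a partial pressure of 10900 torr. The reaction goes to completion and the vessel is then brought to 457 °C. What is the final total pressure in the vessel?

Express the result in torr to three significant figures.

11400 torr

At constant V, partial pressures at 804 °C are proportional to moles, so apply stoichiometry directly to pressures.
P(O2) required for 11900 torr of NO = (1/2) × 11900 = 5950 torr; available 10900 torr, so NO is limiting.
P(O2) remaining = 10900 − (1/2) × 11900 = 4950 torr
P(gaseous products) = (2)/2 × 11900 = 11900 torr
P_total at 804 °C = 4950 + 11900 = 16850 torr
Scaling to 457 °C: P = 16850 × 730.15/1077.15 = 11420 torr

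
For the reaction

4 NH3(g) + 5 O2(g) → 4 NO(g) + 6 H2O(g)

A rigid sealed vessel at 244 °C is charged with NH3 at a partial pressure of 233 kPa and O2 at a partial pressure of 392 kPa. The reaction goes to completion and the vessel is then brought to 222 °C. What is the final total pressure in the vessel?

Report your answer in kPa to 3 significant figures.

Because the vessel is rigid and T is held at 244 °C, work the stoichiometry in partial pressures (P_i = n_iRT/V).
P(O2) required for 233 kPa of NH3 = (5/4) × 233 = 291.2 kPa; available 392 kPa, so NH3 is limiting.
P(O2) remaining = 392 − (5/4) × 233 = 100.8 kPa
P(gaseous products) = (4+6)/4 × 233 = 582.5 kPa
P_total at 244 °C = 100.8 + 582.5 = 683.3 kPa
Scaling to 222 °C: P = 683.3 × 495.15/517.15 = 654.2 kPa

654 kPa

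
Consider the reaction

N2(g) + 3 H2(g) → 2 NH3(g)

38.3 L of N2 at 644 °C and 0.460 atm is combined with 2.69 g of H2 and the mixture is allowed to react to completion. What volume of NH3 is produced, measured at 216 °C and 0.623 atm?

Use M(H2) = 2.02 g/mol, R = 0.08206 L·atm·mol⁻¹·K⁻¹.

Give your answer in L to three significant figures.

30.2 L

n(N2) = PV/RT = (0.460 × 38.3) / (0.08206 × 917.15) = 0.2341 mol
n(H2) = 2.69 / 2.02 = 1.332 mol
For 0.2341 mol N2, stoichiometry requires (3/1) × 0.2341 = 0.7023 mol H2; 1.332 mol is available, so N2 is limiting.
n(NH3) = (2/1) × 0.2341 = 0.4682 mol
V(NH3) = nRT/P = 0.4682 × 0.08206 × 489.15 / 0.623 = 30.17 L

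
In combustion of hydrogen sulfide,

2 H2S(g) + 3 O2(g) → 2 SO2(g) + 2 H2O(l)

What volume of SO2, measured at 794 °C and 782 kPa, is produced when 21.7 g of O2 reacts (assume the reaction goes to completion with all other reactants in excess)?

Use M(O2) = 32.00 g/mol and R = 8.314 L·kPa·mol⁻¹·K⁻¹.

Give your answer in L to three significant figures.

5.13 L

n(O2) = 21.70 / 32.00 = 0.6781 mol
n(SO2) = (2/3) × 0.6781 = 0.4521 mol
V = nRT/P = 0.4521 × 8.314 × 1067.15 / 782 = 5.129 L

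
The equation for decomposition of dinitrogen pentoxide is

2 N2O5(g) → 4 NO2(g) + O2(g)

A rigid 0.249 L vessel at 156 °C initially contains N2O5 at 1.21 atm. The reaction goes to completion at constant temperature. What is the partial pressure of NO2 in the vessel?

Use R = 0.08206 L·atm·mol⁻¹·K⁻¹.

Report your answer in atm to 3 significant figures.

n(N2O5)₀ = PV/RT = (1.21 × 0.249) / (0.08206 × 429.15) = 0.008555 mol
n(NO2) = (4/2) × 0.008555 = 0.01711 mol
P(NO2) = nRT/V = 0.01711 × 0.08206 × 429.15 / 0.249 = 2.420 atm

2.42 atm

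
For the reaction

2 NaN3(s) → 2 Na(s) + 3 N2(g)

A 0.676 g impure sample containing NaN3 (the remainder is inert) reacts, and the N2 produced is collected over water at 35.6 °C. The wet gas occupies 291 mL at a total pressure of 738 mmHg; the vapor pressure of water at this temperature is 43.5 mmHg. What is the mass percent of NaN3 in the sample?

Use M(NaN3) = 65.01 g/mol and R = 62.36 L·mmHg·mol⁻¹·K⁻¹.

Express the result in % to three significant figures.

67.3 %

P(N2) = 738 − 43.5 = 694.5 mmHg
n(N2) = PV/RT = (694.5 × 0.2910) / (62.36 × 308.75) = 0.01050 mol
n(NaN3) = (2/3) × 0.01050 = 0.007000 mol
m(NaN3) = 0.007000 × 65.01 = 0.4551 g
%NaN3 = 0.4551 / 0.676 × 100 = 67.32%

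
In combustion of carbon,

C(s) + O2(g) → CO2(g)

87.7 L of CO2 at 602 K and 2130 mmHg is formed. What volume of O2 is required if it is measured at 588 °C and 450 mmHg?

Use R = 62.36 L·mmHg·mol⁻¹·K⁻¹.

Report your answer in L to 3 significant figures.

594 L

n(CO2) = PV/RT = (2130 × 87.7) / (62.36 × 602) = 4.976 mol
n(O2) = (1/1) × 4.976 = 4.976 mol
V = nRT/P = 4.976 × 62.36 × 861.15 / 450 = 593.8 L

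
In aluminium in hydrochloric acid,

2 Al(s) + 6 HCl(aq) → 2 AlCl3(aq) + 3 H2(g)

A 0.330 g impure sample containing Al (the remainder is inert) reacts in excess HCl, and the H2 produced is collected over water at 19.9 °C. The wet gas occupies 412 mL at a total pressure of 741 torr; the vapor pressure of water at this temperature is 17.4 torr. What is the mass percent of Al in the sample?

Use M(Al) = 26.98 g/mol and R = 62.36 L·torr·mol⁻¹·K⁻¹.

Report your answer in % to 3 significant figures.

88.9 %

P(H2) = 741 − 17.4 = 723.6 torr
n(H2) = PV/RT = (723.6 × 0.4120) / (62.36 × 293.05) = 0.01631 mol
n(Al) = (2/3) × 0.01631 = 0.01087 mol
m(Al) = 0.01087 × 26.98 = 0.2933 g
%Al = 0.2933 / 0.330 × 100 = 88.88%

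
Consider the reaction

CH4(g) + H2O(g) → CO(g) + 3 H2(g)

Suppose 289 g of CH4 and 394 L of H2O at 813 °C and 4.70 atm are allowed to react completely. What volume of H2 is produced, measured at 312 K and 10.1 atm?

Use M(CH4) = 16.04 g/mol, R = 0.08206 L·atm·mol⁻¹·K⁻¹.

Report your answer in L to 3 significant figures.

137 L

n(CH4) = 289 / 16.04 = 18.02 mol
n(H2O) = PV/RT = (4.70 × 394) / (0.08206 × 1086.15) = 20.78 mol
For 18.02 mol CH4, stoichiometry requires (1/1) × 18.02 = 18.02 mol H2O; 20.78 mol is available, so CH4 is limiting.
n(H2) = (3/1) × 18.02 = 54.06 mol
V(H2) = nRT/P = 54.06 × 0.08206 × 312 / 10.1 = 137.0 L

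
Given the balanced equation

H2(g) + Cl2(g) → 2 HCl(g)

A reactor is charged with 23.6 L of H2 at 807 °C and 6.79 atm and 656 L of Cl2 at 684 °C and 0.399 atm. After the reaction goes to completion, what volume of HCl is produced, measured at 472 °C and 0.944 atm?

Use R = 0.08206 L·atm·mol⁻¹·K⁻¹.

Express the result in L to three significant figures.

234 L

n(H2) = PV/RT = (6.79 × 23.6) / (0.08206 × 1080.15) = 1.808 mol
n(Cl2) = PV/RT = (0.399 × 656) / (0.08206 × 957.15) = 3.332 mol
For 1.808 mol H2, stoichiometry requires (1/1) × 1.808 = 1.808 mol Cl2; 3.332 mol is available, so H2 is limiting.
n(HCl) = (2/1) × 1.808 = 3.616 mol
V(HCl) = nRT/P = 3.616 × 0.08206 × 745.15 / 0.944 = 234.2 L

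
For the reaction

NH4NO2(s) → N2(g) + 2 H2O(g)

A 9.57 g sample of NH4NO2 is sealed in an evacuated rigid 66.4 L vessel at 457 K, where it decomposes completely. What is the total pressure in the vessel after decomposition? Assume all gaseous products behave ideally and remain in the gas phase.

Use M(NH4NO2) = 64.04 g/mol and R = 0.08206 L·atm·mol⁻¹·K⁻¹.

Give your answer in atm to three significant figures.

n(NH4NO2) = 9.57 / 64.04 = 0.1494 mol
n(gas produced) = (3/1) × 0.1494 = 0.4482 mol
P = nRT/V = 0.4482 × 0.08206 × 457 / 66.4 = 0.2531 atm

0.253 atm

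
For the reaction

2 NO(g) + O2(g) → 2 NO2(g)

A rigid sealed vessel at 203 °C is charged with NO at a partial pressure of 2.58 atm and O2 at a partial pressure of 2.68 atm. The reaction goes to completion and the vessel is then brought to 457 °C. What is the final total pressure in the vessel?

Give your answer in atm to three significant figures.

At constant V, partial pressures at 203 °C are proportional to moles, so apply stoichiometry directly to pressures.
P(O2) required for 2.58 atm of NO = (1/2) × 2.58 = 1.290 atm; available 2.68 atm, so NO is limiting.
P(O2) remaining = 2.68 − (1/2) × 2.58 = 1.390 atm
P(gaseous products) = (2)/2 × 2.58 = 2.580 atm
P_total at 203 °C = 1.390 + 2.580 = 3.970 atm
Scaling to 457 °C: P = 3.970 × 730.15/476.15 = 6.088 atm

6.09 atm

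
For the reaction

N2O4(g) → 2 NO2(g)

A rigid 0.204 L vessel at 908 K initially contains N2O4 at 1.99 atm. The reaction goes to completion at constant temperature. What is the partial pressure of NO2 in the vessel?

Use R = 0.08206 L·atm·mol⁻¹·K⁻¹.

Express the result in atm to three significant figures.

3.98 atm

n(N2O4)₀ = PV/RT = (1.99 × 0.204) / (0.08206 × 908) = 0.005448 mol
n(NO2) = (2/1) × 0.005448 = 0.01090 mol
P(NO2) = nRT/V = 0.01090 × 0.08206 × 908 / 0.204 = 3.981 atm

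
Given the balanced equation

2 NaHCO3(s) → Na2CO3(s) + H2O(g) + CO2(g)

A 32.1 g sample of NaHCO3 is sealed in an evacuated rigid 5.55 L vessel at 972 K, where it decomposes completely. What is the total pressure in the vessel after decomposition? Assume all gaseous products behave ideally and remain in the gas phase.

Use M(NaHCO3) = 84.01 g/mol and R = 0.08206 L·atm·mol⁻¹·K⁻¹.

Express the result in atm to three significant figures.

5.49 atm

n(NaHCO3) = 32.1 / 84.01 = 0.3821 mol
n(gas produced) = (2/2) × 0.3821 = 0.3821 mol
P = nRT/V = 0.3821 × 0.08206 × 972 / 5.55 = 5.491 atm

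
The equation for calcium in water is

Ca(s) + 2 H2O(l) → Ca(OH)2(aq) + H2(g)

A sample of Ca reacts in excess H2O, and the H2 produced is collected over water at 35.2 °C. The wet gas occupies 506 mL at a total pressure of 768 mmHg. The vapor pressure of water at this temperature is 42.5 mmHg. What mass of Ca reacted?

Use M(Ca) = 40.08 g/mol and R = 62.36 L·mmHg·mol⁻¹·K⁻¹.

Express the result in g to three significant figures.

0.765 g

P(H2) = 768 − 42.5 = 725.5 mmHg
n(H2) = PV/RT = (725.5 × 0.5060) / (62.36 × 308.35) = 0.01909 mol
n(Ca) = (1/1) × 0.01909 = 0.01909 mol
m(Ca) = 0.01909 × 40.08 = 0.7651 g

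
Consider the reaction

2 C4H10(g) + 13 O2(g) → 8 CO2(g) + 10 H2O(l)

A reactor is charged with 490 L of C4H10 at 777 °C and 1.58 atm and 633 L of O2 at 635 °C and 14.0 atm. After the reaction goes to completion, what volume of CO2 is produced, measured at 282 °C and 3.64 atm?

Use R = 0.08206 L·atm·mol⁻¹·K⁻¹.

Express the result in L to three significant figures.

n(C4H10) = PV/RT = (1.58 × 490) / (0.08206 × 1050.15) = 8.984 mol
n(O2) = PV/RT = (14.0 × 633) / (0.08206 × 908.15) = 118.9 mol
For 8.984 mol C4H10, stoichiometry requires (13/2) × 8.984 = 58.40 mol O2; 118.9 mol is available, so C4H10 is limiting.
n(CO2) = (8/2) × 8.984 = 35.94 mol
V(CO2) = nRT/P = 35.94 × 0.08206 × 555.15 / 3.64 = 449.8 L

450 L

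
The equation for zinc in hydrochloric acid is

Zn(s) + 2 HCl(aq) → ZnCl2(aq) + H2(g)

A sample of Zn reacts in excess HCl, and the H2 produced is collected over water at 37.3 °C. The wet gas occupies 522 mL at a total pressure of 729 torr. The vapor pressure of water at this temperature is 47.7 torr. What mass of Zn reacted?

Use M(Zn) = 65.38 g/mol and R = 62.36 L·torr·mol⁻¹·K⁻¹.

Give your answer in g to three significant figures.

1.20 g

P(H2) = 729 − 47.7 = 681.3 torr
n(H2) = PV/RT = (681.3 × 0.5220) / (62.36 × 310.45) = 0.01837 mol
n(Zn) = (1/1) × 0.01837 = 0.01837 mol
m(Zn) = 0.01837 × 65.38 = 1.201 g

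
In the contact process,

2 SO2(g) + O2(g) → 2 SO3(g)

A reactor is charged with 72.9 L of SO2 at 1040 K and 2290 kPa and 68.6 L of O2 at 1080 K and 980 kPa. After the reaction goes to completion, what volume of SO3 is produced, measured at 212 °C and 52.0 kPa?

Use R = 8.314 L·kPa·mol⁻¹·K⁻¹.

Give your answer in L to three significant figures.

n(SO2) = PV/RT = (2290 × 72.9) / (8.314 × 1040) = 19.31 mol
n(O2) = PV/RT = (980 × 68.6) / (8.314 × 1080) = 7.487 mol
For 19.31 mol SO2, stoichiometry requires (1/2) × 19.31 = 9.655 mol O2; 7.487 mol is available, so O2 is limiting.
n(SO3) = (2/1) × 7.487 = 14.97 mol
V(SO3) = nRT/P = 14.97 × 8.314 × 485.15 / 52.0 = 1161 L

1160 L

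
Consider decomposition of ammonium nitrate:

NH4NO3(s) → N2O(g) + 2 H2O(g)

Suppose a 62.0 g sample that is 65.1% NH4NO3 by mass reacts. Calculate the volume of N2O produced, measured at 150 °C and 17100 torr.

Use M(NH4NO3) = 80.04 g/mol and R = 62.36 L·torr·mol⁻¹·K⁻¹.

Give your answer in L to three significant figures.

0.778 L

mass of NH4NO3 = 62.0 × 65.1/100 = 40.36 g
n(NH4NO3) = 40.36 / 80.04 = 0.5042 mol
n(N2O) = (1/1) × 0.5042 = 0.5042 mol
V = nRT/P = 0.5042 × 62.36 × 423.15 / 17100 = 0.7780 L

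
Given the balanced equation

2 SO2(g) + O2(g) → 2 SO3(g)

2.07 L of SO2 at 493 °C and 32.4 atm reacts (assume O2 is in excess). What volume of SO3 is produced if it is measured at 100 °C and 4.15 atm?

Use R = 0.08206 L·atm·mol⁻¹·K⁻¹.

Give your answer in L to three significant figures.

n(SO2) = PV/RT = (32.4 × 2.07) / (0.08206 × 766.15) = 1.067 mol
n(SO3) = (2/2) × 1.067 = 1.067 mol
V = nRT/P = 1.067 × 0.08206 × 373.15 / 4.15 = 7.873 L

7.87 L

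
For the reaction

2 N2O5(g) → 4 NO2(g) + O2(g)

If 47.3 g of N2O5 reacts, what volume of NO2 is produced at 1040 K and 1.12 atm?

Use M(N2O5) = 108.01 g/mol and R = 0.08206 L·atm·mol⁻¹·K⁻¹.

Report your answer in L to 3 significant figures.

66.7 L

n(N2O5) = 47.30 / 108.01 = 0.4379 mol
n(NO2) = (4/2) × 0.4379 = 0.8758 mol
V = nRT/P = 0.8758 × 0.08206 × 1040 / 1.12 = 66.73 L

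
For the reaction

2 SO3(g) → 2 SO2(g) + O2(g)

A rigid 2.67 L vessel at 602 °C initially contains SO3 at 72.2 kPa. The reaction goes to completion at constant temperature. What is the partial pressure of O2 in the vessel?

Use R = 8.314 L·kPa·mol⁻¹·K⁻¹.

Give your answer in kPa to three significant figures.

36.1 kPa

n(SO3)₀ = PV/RT = (72.2 × 2.67) / (8.314 × 875.15) = 0.02649 mol
n(O2) = (1/2) × 0.02649 = 0.01324 mol
P(O2) = nRT/V = 0.01324 × 8.314 × 875.15 / 2.67 = 36.08 kPa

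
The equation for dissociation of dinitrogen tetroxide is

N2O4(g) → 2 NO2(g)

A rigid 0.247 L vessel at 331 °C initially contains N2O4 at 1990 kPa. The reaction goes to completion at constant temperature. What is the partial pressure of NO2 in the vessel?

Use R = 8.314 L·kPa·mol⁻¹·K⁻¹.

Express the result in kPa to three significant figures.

3980 kPa

n(N2O4)₀ = PV/RT = (1990 × 0.247) / (8.314 × 604.15) = 0.09786 mol
n(NO2) = (2/1) × 0.09786 = 0.1957 mol
P(NO2) = nRT/V = 0.1957 × 8.314 × 604.15 / 0.247 = 3980 kPa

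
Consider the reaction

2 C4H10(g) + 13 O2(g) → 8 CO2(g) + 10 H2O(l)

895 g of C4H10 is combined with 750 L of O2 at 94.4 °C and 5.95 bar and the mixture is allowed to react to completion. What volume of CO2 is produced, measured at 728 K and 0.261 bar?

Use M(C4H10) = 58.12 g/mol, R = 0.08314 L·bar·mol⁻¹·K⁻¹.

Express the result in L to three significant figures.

n(C4H10) = 895 / 58.12 = 15.40 mol
n(O2) = PV/RT = (5.95 × 750) / (0.08314 × 367.55) = 146.0 mol
For 15.40 mol C4H10, stoichiometry requires (13/2) × 15.40 = 100.1 mol O2; 146.0 mol is available, so C4H10 is limiting.
n(CO2) = (8/2) × 15.40 = 61.60 mol
V(CO2) = nRT/P = 61.60 × 0.08314 × 728 / 0.261 = 14290 L

14300 L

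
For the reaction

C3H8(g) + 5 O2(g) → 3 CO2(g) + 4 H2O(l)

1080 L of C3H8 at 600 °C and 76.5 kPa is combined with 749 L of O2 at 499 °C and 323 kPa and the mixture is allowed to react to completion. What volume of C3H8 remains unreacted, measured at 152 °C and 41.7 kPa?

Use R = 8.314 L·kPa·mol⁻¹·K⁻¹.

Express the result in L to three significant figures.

n(C3H8) = PV/RT = (76.5 × 1080) / (8.314 × 873.15) = 11.38 mol
n(O2) = PV/RT = (323 × 749) / (8.314 × 772.15) = 37.69 mol
For 11.38 mol C3H8, stoichiometry requires (5/1) × 11.38 = 56.90 mol O2; 37.69 mol is available, so O2 is limiting.
n(C3H8) consumed = (1/5) × 37.69 = 7.538 mol; remaining = 11.38 − 7.538 = 3.842 mol
V(C3H8) = nRT/P = 3.842 × 8.314 × 425.15 / 41.7 = 325.7 L

326 L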